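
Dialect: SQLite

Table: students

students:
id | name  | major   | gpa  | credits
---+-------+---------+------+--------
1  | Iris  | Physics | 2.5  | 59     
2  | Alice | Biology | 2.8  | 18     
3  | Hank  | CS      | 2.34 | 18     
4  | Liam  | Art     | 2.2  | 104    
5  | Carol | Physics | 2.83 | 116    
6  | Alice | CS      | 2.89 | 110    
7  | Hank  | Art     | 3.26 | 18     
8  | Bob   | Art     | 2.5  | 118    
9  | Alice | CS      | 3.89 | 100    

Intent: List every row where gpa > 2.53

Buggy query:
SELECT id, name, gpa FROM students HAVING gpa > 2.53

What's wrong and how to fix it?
Bug: HAVING filters the output of aggregation, but this query has no GROUP BY and no aggregate functions, so SQLite rejects it (HAVING clause on a non-aggregate query); the condition here is per row

Fix: Use WHERE for row-level filtering

Corrected query:
SELECT id, name, gpa FROM students WHERE gpa > 2.53

Result:
id | name  | gpa 
---+-------+-----
2  | Alice | 2.8 
5  | Carol | 2.83
6  | Alice | 2.89
7  | Hank  | 3.26
9  | Alice | 3.89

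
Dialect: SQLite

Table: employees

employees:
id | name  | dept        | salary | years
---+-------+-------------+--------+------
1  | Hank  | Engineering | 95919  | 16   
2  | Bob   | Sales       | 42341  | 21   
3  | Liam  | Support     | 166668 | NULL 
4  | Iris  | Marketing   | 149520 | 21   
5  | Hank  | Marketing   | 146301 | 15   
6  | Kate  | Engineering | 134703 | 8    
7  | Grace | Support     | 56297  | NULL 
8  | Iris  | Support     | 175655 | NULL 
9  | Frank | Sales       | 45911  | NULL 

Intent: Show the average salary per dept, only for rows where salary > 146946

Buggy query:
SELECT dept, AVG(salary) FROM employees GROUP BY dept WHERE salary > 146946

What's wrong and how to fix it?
Bug: WHERE cannot follow GROUP BY

Fix: Move the WHERE clause before GROUP BY

Corrected query:
SELECT dept, AVG(salary) FROM employees WHERE salary > 146946 GROUP BY dept

Result:
dept      | AVG(salary)
----------+------------
Marketing | 149520     
Support   | 171161.5   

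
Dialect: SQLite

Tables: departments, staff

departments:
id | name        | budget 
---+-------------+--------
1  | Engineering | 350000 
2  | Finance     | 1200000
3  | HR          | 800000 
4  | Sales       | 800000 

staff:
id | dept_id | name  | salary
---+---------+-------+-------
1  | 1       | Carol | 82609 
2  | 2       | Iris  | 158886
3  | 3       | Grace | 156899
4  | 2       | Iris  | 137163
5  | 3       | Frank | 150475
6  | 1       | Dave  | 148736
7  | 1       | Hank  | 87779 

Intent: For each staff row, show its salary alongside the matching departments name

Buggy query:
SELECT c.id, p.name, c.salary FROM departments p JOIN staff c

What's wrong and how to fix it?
Bug: JOIN with no ON clause produces a cartesian product; every staff row pairs with every departments row

Fix: Add ON c.dept_id = p.id to the JOIN

Corrected query:
SELECT c.id, p.name, c.salary FROM departments p JOIN staff c ON c.dept_id = p.id

Result:
id | name        | salary
---+-------------+-------
1  | Engineering | 82609 
2  | Finance     | 158886
3  | HR          | 156899
4  | Finance     | 137163
5  | HR          | 150475
6  | Engineering | 148736
7  | Engineering | 87779 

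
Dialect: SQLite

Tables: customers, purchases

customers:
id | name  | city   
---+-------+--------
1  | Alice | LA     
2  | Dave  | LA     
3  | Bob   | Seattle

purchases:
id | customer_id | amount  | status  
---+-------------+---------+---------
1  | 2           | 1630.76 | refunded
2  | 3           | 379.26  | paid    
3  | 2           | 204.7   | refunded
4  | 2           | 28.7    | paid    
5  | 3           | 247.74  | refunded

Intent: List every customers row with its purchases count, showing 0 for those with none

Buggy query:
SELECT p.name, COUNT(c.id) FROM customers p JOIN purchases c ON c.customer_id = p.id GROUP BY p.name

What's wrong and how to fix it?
Bug: An inner join excludes parents with zero children

Fix: Switch to LEFT JOIN to retain unmatched parent rows

Corrected query:
SELECT p.name, COUNT(c.id) FROM customers p LEFT JOIN purchases c ON c.customer_id = p.id GROUP BY p.name

Result:
name  | COUNT(c.id)
------+------------
Alice | 0          
Bob   | 2          
Dave  | 3          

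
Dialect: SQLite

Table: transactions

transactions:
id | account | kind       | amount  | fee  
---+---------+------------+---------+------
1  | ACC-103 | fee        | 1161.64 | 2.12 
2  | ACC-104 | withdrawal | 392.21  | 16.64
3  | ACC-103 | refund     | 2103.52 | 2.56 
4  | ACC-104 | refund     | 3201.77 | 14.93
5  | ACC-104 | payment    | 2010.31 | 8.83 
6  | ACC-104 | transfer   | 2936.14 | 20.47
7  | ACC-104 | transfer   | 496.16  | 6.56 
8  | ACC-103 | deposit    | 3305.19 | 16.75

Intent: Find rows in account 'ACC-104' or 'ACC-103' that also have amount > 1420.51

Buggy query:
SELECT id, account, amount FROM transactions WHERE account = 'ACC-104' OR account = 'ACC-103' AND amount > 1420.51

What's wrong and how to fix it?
Bug: Without parentheses, AND is evaluated before OR, so the amount filter only applies to the 'ACC-103' branch

Fix: Group the OR with parentheses (or use IN), then AND the threshold

Corrected query:
SELECT id, account, amount FROM transactions WHERE (account = 'ACC-104' OR account = 'ACC-103') AND amount > 1420.51

Result:
id | account | amount 
---+---------+--------
3  | ACC-103 | 2103.52
4  | ACC-104 | 3201.77
5  | ACC-104 | 2010.31
6  | ACC-104 | 2936.14
8  | ACC-103 | 3305.19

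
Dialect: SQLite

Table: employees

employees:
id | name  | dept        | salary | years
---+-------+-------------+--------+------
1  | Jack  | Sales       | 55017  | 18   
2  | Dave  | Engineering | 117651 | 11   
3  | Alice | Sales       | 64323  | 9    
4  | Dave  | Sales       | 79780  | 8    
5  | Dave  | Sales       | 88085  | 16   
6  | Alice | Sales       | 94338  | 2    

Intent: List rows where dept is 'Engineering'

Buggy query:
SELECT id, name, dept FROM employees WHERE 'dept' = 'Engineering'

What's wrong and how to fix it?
Bug: Single quotes denote string literals in SQL; the column name is being compared as a constant string

Fix: Remove the quotes around the column name (or use double quotes for an identifier)

Corrected query:
SELECT id, name, dept FROM employees WHERE dept = 'Engineering'

Result:
id | name | dept       
---+------+------------
2  | Dave | Engineering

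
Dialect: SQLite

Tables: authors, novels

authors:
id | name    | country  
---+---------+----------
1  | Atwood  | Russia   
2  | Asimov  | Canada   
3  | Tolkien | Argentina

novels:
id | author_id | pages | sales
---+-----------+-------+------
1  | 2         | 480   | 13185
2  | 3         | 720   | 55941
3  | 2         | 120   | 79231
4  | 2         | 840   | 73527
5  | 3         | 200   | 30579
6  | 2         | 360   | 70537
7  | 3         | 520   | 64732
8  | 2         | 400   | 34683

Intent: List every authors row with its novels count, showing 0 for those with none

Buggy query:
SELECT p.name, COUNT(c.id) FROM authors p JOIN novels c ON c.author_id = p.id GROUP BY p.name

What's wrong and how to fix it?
Bug: INNER JOIN drops authors rows that have no matching novels rows

Fix: Use LEFT JOIN so parents without children still appear (COUNT(c.id) gives 0)

Corrected query:
SELECT p.name, COUNT(c.id) FROM authors p LEFT JOIN novels c ON c.author_id = p.id GROUP BY p.name

Result:
name    | COUNT(c.id)
--------+------------
Asimov  | 5          
Atwood  | 0          
Tolkien | 3          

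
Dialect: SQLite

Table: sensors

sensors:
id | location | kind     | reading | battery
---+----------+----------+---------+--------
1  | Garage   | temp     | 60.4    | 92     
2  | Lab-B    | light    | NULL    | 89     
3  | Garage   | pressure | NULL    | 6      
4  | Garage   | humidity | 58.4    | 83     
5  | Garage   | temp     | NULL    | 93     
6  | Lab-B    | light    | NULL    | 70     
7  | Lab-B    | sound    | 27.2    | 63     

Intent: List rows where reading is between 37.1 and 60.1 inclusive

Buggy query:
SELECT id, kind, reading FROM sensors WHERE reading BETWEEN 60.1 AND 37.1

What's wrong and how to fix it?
Bug: The bounds are reversed; BETWEEN a AND b requires a <= b to match anything

Fix: Write BETWEEN 37.1 AND 60.1

Corrected query:
SELECT id, kind, reading FROM sensors WHERE reading BETWEEN 37.1 AND 60.1

Result:
id | kind     | reading
---+----------+--------
4  | humidity | 58.4   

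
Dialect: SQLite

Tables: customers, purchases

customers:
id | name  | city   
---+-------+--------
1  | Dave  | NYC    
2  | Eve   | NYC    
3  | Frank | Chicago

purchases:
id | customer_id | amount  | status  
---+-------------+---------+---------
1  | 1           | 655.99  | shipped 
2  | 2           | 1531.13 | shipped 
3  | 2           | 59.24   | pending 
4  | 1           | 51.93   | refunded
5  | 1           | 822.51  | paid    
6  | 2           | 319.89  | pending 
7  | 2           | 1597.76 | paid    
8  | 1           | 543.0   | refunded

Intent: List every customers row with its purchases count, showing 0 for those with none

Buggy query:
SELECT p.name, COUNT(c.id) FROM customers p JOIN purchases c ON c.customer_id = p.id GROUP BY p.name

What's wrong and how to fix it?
Bug: INNER JOIN drops customers rows that have no matching purchases rows

Fix: Switch to LEFT JOIN to retain unmatched parent rows

Corrected query:
SELECT p.name, COUNT(c.id) FROM customers p LEFT JOIN purchases c ON c.customer_id = p.id GROUP BY p.name

Result:
name  | COUNT(c.id)
------+------------
Dave  | 4          
Eve   | 4          
Frank | 0          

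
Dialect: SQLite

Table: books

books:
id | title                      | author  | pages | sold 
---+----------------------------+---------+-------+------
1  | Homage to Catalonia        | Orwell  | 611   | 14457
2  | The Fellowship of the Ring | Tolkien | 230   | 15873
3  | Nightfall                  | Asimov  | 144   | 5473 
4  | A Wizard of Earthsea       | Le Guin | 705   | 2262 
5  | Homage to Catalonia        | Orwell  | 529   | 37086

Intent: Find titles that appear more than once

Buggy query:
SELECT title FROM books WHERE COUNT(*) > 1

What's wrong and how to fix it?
Bug: COUNT(*) is an aggregate and cannot be used in WHERE

Fix: GROUP BY title, then filter groups with HAVING COUNT(*) > 1

Corrected query:
SELECT title FROM books GROUP BY title HAVING COUNT(*) > 1

Result:
title              
-------------------
Homage to Catalonia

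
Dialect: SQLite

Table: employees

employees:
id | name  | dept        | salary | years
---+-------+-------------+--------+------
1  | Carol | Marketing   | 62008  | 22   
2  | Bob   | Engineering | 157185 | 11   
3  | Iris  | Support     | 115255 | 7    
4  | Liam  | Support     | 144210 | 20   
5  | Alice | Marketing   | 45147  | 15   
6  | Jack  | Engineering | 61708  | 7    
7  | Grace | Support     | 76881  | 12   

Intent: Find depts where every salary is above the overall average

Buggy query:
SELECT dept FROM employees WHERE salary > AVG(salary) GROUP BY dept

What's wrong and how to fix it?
Bug: AVG() is an aggregate; it can't sit directly in WHERE

Fix: Compute the overall average in a scalar subquery and compare each group's MIN against it in HAVING

Corrected query:
SELECT dept FROM employees GROUP BY dept HAVING MIN(salary) > (SELECT AVG(salary) FROM employees)

Result:
(no rows)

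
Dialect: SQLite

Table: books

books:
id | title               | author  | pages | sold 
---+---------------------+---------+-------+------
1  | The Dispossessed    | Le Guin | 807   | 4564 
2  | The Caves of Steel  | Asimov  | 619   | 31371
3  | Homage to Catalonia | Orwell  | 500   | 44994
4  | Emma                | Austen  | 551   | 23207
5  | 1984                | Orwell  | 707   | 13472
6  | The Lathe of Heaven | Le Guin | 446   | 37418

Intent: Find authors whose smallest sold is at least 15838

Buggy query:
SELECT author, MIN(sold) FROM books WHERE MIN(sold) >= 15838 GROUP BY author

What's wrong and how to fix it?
Bug: MIN() in WHERE is a misuse of aggregate

Fix: Replace WHERE with HAVING after the GROUP BY

Corrected query:
SELECT author, MIN(sold) FROM books GROUP BY author HAVING MIN(sold) >= 15838

Result:
author | MIN(sold)
-------+----------
Asimov | 31371    
Austen | 23207    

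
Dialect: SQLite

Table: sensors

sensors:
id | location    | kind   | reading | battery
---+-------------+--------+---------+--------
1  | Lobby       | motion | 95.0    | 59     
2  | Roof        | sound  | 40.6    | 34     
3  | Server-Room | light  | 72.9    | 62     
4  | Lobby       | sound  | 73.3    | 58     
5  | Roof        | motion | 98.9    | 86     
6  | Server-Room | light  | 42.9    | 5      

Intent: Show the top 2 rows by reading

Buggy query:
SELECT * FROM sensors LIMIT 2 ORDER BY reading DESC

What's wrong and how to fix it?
Bug: LIMIT must come after ORDER BY

Fix: Sort with ORDER BY, then apply LIMIT

Corrected query:
SELECT * FROM sensors ORDER BY reading DESC LIMIT 2

Result:
id | location | kind   | reading | battery
---+----------+--------+---------+--------
5  | Roof     | motion | 98.9    | 86     
1  | Lobby    | motion | 95      | 59     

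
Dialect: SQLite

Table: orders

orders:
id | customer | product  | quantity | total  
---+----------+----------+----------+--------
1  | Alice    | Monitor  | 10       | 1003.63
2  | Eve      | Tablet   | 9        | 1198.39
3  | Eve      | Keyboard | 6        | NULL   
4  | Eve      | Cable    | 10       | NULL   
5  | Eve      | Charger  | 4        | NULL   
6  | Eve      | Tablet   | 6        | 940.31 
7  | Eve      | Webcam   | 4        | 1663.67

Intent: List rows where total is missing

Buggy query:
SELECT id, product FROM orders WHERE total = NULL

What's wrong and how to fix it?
Bug: '= NULL' is always unknown in SQL three-valued logic, so no rows match

Fix: Replace '= NULL' with 'IS NULL'

Corrected query:
SELECT id, product FROM orders WHERE total IS NULL

Result:
id | product 
---+---------
3  | Keyboard
4  | Cable   
5  | Charger 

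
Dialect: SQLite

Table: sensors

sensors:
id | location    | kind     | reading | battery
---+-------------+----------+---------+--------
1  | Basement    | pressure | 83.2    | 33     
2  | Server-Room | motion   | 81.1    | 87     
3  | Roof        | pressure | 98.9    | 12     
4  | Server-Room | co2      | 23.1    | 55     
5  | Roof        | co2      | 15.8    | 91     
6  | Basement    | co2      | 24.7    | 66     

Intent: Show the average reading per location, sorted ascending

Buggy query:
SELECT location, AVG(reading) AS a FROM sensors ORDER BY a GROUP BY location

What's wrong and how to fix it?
Bug: GROUP BY must precede ORDER BY

Fix: Reorder: SELECT … FROM … GROUP BY … ORDER BY …

Corrected query:
SELECT location, AVG(reading) AS a FROM sensors GROUP BY location ORDER BY a

Result:
location    | a    
------------+------
Server-Room | 52.1 
Basement    | 53.95
Roof        | 57.35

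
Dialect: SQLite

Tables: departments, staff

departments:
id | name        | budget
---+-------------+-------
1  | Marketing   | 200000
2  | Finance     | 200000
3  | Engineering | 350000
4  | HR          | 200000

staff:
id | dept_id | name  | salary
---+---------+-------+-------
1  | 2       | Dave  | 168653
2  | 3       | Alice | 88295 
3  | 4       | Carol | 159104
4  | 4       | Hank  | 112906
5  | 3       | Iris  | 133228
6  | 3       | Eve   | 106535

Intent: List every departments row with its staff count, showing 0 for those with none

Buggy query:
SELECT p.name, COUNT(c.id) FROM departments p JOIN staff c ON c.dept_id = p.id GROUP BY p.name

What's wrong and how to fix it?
Bug: INNER JOIN drops departments rows that have no matching staff rows

Fix: Use LEFT JOIN so parents without children still appear (COUNT(c.id) gives 0)

Corrected query:
SELECT p.name, COUNT(c.id) FROM departments p LEFT JOIN staff c ON c.dept_id = p.id GROUP BY p.name

Result:
name        | COUNT(c.id)
------------+------------
Engineering | 3          
Finance     | 1          
HR          | 2          
Marketing   | 0          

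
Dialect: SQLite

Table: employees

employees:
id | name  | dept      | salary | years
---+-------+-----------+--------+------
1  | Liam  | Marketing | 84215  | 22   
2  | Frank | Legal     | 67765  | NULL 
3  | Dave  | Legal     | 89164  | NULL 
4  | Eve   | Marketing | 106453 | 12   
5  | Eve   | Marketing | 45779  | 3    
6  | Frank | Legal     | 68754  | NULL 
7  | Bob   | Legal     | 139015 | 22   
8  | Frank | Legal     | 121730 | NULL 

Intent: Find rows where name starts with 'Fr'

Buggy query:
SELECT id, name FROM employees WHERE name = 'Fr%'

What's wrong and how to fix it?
Bug: '=' compares the literal string including the % character; pattern matching needs LIKE

Fix: Use LIKE for wildcard pattern matching

Corrected query:
SELECT id, name FROM employees WHERE name LIKE 'Fr%'

Result:
id | name 
---+------
2  | Frank
6  | Frank
8  | Frank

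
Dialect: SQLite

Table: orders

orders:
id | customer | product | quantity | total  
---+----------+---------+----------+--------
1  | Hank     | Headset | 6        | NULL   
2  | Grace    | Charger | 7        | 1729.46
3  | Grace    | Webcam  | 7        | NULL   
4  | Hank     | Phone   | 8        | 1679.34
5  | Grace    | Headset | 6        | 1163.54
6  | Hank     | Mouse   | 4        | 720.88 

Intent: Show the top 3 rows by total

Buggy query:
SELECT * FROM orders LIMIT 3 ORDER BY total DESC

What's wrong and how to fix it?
Bug: LIMIT must come after ORDER BY

Fix: Sort with ORDER BY, then apply LIMIT

Corrected query:
SELECT * FROM orders ORDER BY total DESC LIMIT 3

Result:
id | customer | product | quantity | total  
---+----------+---------+----------+--------
2  | Grace    | Charger | 7        | 1729.46
4  | Hank     | Phone   | 8        | 1679.34
5  | Grace    | Headset | 6        | 1163.54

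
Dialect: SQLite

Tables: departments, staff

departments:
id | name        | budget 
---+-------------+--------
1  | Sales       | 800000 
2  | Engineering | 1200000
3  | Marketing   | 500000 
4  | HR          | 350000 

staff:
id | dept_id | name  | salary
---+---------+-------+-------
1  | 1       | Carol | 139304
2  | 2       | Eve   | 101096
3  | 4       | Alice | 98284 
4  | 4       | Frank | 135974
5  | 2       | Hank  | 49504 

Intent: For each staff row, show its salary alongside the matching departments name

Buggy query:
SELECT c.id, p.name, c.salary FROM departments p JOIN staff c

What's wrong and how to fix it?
Bug: JOIN with no ON clause produces a cartesian product; every staff row pairs with every departments row

Fix: Specify the join condition linking the foreign key to the parent id

Corrected query:
SELECT c.id, p.name, c.salary FROM departments p JOIN staff c ON c.dept_id = p.id

Result:
id | name        | salary
---+-------------+-------
1  | Sales       | 139304
2  | Engineering | 101096
3  | HR          | 98284 
4  | HR          | 135974
5  | Engineering | 49504 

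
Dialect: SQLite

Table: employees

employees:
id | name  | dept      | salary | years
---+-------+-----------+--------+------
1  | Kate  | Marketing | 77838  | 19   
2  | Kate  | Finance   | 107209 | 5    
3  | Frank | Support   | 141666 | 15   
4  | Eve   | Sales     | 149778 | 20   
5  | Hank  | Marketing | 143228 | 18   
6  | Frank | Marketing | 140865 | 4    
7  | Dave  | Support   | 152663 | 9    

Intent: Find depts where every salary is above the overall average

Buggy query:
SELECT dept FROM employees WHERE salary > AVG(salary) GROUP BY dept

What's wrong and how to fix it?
Bug: WHERE evaluates per row before aggregation, so AVG() is unavailable

Fix: Compute the overall average in a scalar subquery and compare each group's MIN against it in HAVING

Corrected query:
SELECT dept FROM employees GROUP BY dept HAVING MIN(salary) > (SELECT AVG(salary) FROM employees)

Result:
dept   
-------
Sales  
Support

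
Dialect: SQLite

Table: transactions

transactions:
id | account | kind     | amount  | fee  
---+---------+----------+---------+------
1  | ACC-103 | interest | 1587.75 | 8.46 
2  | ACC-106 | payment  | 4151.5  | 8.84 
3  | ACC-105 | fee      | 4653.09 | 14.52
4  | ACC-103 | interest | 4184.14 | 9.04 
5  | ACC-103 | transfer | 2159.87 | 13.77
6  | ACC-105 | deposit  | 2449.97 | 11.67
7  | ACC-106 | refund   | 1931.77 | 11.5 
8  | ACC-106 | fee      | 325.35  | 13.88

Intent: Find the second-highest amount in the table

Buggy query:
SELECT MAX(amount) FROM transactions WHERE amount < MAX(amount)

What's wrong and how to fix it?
Bug: The inner MAX is an aggregate inside WHERE, which is not allowed

Fix: Put the inner MAX in a scalar subquery

Corrected query:
SELECT MAX(amount) FROM transactions WHERE amount < (SELECT MAX(amount) FROM transactions)

Result:
MAX(amount)
-----------
4184.14    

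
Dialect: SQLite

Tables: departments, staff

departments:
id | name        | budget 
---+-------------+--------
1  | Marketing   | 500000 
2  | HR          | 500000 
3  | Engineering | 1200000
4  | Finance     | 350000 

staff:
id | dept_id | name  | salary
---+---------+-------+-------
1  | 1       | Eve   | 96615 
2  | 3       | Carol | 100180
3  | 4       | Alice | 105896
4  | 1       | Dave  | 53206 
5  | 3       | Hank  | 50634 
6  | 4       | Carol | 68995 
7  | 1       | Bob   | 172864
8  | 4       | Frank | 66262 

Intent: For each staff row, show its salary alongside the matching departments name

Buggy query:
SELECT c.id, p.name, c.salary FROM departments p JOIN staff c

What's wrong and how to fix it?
Bug: JOIN with no ON clause produces a cartesian product; every staff row pairs with every departments row

Fix: Specify the join condition linking the foreign key to the parent id

Corrected query:
SELECT c.id, p.name, c.salary FROM departments p JOIN staff c ON c.dept_id = p.id

Result:
id | name        | salary
---+-------------+-------
1  | Marketing   | 96615 
2  | Engineering | 100180
3  | Finance     | 105896
4  | Marketing   | 53206 
5  | Engineering | 50634 
6  | Finance     | 68995 
7  | Marketing   | 172864
8  | Finance     | 66262 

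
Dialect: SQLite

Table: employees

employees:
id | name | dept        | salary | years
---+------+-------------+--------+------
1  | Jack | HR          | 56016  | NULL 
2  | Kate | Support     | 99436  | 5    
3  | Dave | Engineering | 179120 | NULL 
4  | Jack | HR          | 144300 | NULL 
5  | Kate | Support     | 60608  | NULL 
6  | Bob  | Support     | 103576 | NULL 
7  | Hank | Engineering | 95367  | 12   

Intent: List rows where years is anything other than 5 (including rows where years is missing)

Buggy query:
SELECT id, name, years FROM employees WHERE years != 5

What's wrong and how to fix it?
Bug: 'years != 5' is unknown when years is NULL, so NULL rows are silently excluded

Fix: Handle NULL separately with IS NULL alongside the inequality

Corrected query:
SELECT id, name, years FROM employees WHERE years != 5 OR years IS NULL

Result:
id | name | years
---+------+------
1  | Jack | NULL 
3  | Dave | NULL 
4  | Jack | NULL 
5  | Kate | NULL 
6  | Bob  | NULL 
7  | Hank | 12   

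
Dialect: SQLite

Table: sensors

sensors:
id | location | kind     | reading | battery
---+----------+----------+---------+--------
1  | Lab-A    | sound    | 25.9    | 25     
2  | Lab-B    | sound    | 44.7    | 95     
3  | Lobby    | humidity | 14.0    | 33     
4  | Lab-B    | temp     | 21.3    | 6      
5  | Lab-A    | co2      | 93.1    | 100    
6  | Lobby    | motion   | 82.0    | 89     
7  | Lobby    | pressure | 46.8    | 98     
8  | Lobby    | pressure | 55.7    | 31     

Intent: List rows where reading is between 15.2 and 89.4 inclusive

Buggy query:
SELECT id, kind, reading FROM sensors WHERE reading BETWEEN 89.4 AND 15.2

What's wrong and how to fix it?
Bug: BETWEEN expects the lower bound first; with 89.4 AND 15.2 the range is empty

Fix: Swap the bounds so the smaller value comes first

Corrected query:
SELECT id, kind, reading FROM sensors WHERE reading BETWEEN 15.2 AND 89.4

Result:
id | kind     | reading
---+----------+--------
1  | sound    | 25.9   
2  | sound    | 44.7   
4  | temp     | 21.3   
6  | motion   | 82     
7  | pressure | 46.8   
8  | pressure | 55.7   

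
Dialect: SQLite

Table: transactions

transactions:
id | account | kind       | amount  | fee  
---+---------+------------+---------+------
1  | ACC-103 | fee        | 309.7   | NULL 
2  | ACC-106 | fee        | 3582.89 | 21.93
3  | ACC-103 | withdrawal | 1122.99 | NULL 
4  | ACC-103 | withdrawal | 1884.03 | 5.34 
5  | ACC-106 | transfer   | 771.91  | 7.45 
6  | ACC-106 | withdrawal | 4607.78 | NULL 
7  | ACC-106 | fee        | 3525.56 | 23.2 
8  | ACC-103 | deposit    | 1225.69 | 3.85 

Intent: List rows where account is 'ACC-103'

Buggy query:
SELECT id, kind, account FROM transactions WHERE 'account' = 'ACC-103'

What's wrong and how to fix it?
Bug: Single quotes denote string literals in SQL; the column name is being compared as a constant string

Fix: Reference the column as account without single quotes

Corrected query:
SELECT id, kind, account FROM transactions WHERE account = 'ACC-103'

Result:
id | kind       | account
---+------------+--------
1  | fee        | ACC-103
3  | withdrawal | ACC-103
4  | withdrawal | ACC-103
8  | deposit    | ACC-103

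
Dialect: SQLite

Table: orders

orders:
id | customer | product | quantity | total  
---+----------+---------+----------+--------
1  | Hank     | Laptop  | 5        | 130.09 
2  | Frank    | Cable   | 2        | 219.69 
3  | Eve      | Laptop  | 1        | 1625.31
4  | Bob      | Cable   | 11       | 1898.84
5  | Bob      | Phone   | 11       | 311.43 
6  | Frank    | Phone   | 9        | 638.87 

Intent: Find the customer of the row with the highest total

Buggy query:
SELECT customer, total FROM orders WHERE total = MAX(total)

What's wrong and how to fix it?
Bug: MAX(total) is an aggregate and cannot be used directly in WHERE

Fix: Use a subquery: WHERE total = (SELECT MAX(total) FROM orders)

Corrected query:
SELECT customer, total FROM orders WHERE total = (SELECT MAX(total) FROM orders)

Result:
customer | total  
---------+--------
Bob      | 1898.84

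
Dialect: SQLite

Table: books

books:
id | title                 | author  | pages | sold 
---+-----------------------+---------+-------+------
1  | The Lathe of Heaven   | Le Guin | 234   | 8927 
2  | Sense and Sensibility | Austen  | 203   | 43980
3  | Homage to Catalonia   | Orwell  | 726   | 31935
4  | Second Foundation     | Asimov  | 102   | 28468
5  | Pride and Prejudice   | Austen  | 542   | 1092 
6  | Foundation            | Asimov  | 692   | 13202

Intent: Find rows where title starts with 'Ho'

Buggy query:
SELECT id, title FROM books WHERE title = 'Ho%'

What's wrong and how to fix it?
Bug: '=' compares the literal string including the % character; pattern matching needs LIKE

Fix: Replace '=' with LIKE so 'Ho%' is treated as a pattern

Corrected query:
SELECT id, title FROM books WHERE title LIKE 'Ho%'

Result:
id | title              
---+--------------------
3  | Homage to Catalonia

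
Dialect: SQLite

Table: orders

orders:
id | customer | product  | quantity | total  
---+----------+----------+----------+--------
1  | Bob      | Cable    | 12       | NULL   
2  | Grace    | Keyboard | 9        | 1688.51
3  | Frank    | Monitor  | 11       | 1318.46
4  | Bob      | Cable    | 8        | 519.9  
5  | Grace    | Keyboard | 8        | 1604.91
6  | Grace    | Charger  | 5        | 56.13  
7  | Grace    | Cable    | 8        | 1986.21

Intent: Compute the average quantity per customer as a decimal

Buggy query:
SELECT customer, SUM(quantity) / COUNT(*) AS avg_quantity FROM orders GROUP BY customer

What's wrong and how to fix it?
Bug: SUM(quantity) and COUNT(*) are both integers; the division truncates the fractional part

Fix: Cast one side to REAL so the division keeps the fractional part

Corrected query:
SELECT customer, SUM(quantity) * 1.0 / COUNT(*) AS avg_quantity FROM orders GROUP BY customer

Result:
customer | avg_quantity
---------+-------------
Bob      | 10          
Frank    | 11          
Grace    | 7.5         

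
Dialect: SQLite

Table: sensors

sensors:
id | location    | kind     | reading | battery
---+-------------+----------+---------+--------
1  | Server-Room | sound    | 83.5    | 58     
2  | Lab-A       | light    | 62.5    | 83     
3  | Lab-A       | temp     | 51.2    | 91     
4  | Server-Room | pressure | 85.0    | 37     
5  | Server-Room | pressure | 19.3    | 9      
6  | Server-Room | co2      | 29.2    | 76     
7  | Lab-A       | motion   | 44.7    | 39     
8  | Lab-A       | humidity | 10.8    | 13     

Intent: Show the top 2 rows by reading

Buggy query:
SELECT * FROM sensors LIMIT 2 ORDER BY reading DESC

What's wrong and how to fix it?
Bug: LIMIT must come after ORDER BY

Fix: Sort with ORDER BY, then apply LIMIT

Corrected query:
SELECT * FROM sensors ORDER BY reading DESC LIMIT 2

Result:
id | location    | kind     | reading | battery
---+-------------+----------+---------+--------
4  | Server-Room | pressure | 85      | 37     
1  | Server-Room | sound    | 83.5    | 58     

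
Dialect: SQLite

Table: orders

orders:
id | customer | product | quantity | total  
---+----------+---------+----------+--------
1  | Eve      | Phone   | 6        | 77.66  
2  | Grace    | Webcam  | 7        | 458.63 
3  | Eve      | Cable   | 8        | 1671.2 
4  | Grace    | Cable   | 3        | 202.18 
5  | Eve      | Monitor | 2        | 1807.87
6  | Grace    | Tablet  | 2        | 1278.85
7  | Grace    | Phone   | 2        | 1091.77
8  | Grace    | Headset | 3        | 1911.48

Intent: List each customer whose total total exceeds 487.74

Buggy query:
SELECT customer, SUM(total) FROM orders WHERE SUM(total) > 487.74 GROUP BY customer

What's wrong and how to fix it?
Bug: WHERE runs before GROUP BY, so aggregates aren't available there

Fix: Move the aggregate condition to a HAVING clause

Corrected query:
SELECT customer, SUM(total) FROM orders GROUP BY customer HAVING SUM(total) > 487.74

Result:
customer | SUM(total)
---------+-----------
Eve      | 3556.73   
Grace    | 4942.91   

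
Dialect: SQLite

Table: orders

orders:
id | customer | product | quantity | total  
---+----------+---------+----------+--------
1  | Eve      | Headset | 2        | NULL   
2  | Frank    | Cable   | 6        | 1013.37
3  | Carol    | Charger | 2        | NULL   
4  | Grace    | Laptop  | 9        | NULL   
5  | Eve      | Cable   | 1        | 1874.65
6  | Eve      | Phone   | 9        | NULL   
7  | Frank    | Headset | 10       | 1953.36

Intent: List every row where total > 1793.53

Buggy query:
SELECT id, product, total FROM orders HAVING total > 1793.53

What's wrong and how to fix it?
Bug: HAVING filters the output of aggregation, but this query has no GROUP BY and no aggregate functions, so SQLite rejects it (HAVING clause on a non-aggregate query); the condition here is per row

Fix: Use WHERE for row-level filtering

Corrected query:
SELECT id, product, total FROM orders WHERE total > 1793.53

Result:
id | product | total  
---+---------+--------
5  | Cable   | 1874.65
7  | Headset | 1953.36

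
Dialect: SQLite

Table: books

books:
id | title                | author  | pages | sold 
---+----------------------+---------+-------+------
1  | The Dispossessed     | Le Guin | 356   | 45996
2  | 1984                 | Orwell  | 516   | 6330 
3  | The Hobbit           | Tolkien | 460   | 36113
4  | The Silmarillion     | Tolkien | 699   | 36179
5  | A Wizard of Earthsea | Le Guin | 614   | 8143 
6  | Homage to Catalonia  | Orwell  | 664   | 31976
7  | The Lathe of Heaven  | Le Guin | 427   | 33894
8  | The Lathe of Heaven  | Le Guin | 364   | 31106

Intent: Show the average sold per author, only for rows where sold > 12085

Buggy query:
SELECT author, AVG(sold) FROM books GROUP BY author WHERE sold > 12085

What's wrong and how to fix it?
Bug: WHERE cannot follow GROUP BY

Fix: Place WHERE between FROM and GROUP BY

Corrected query:
SELECT author, AVG(sold) FROM books WHERE sold > 12085 GROUP BY author

Result:
author  | AVG(sold)   
--------+-------------
Le Guin | 36998.666667
Orwell  | 31976       
Tolkien | 36146       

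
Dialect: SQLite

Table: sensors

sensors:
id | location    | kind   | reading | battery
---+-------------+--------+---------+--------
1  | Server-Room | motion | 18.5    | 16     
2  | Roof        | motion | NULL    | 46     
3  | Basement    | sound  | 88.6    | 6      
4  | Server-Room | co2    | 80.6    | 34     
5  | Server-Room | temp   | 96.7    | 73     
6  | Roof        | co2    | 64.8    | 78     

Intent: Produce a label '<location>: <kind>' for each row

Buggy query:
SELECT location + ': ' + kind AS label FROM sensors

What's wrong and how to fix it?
Bug: SQLite uses || for string concatenation; + coerces text to numbers (yielding 0)

Fix: Replace + with || to concatenate text

Corrected query:
SELECT location || ': ' || kind AS label FROM sensors

Result:
label              
-------------------
Server-Room: motion
Roof: motion       
Basement: sound    
Server-Room: co2   
Server-Room: temp  
Roof: co2          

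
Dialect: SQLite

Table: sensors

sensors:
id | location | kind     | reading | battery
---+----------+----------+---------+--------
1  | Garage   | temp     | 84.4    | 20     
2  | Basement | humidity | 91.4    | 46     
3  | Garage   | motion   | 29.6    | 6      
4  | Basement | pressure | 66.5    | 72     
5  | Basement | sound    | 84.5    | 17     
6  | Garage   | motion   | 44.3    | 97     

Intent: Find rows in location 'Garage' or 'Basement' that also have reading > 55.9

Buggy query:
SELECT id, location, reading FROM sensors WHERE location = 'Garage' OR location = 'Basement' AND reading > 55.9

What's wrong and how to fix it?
Bug: AND binds tighter than OR, so this parses as location = 'Garage' OR (location = 'Basement' AND reading > 55.9)

Fix: Group the OR with parentheses (or use IN), then AND the threshold

Corrected query:
SELECT id, location, reading FROM sensors WHERE (location = 'Garage' OR location = 'Basement') AND reading > 55.9

Result:
id | location | reading
---+----------+--------
1  | Garage   | 84.4   
2  | Basement | 91.4   
4  | Basement | 66.5   
5  | Basement | 84.5   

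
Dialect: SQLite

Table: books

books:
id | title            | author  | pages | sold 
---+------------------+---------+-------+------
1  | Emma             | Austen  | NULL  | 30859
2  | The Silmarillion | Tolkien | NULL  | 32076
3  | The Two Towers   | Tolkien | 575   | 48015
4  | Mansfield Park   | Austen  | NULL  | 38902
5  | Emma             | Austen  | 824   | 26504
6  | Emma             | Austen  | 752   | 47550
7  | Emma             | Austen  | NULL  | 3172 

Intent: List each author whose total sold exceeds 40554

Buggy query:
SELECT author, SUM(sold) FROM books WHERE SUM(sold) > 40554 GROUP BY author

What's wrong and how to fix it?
Bug: SUM(sold) is an aggregate, but WHERE filters rows before aggregation

Fix: Move the aggregate condition to a HAVING clause

Corrected query:
SELECT author, SUM(sold) FROM books GROUP BY author HAVING SUM(sold) > 40554

Result:
author  | SUM(sold)
--------+----------
Austen  | 146987   
Tolkien | 80091    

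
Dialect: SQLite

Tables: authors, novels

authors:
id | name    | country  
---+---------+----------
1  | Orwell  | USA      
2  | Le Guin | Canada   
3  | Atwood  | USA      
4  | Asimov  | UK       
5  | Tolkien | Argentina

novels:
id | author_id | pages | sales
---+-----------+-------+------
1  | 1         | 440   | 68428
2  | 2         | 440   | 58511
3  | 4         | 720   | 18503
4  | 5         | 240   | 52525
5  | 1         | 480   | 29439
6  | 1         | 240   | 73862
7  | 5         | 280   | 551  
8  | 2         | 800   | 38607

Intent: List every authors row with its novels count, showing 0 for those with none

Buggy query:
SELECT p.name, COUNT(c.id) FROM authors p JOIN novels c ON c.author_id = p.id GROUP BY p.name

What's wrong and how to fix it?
Bug: INNER JOIN drops authors rows that have no matching novels rows

Fix: Use LEFT JOIN so parents without children still appear (COUNT(c.id) gives 0)

Corrected query:
SELECT p.name, COUNT(c.id) FROM authors p LEFT JOIN novels c ON c.author_id = p.id GROUP BY p.name

Result:
name    | COUNT(c.id)
--------+------------
Asimov  | 1          
Atwood  | 0          
Le Guin | 2          
Orwell  | 3          
Tolkien | 2          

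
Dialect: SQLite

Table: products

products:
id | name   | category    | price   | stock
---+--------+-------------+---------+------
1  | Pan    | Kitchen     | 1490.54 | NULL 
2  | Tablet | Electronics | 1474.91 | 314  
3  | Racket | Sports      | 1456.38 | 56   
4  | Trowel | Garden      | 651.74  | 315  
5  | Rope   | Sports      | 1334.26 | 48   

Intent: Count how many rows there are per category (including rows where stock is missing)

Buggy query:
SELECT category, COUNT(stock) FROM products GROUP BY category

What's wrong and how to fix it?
Bug: COUNT(column) counts non-NULL values only; rows with NULL stock aren't counted

Fix: Use COUNT(*) to count all rows regardless of NULL

Corrected query:
SELECT category, COUNT(*) FROM products GROUP BY category

Result:
category    | COUNT(*)
------------+---------
Electronics | 1       
Garden      | 1       
Kitchen     | 1       
Sports      | 2       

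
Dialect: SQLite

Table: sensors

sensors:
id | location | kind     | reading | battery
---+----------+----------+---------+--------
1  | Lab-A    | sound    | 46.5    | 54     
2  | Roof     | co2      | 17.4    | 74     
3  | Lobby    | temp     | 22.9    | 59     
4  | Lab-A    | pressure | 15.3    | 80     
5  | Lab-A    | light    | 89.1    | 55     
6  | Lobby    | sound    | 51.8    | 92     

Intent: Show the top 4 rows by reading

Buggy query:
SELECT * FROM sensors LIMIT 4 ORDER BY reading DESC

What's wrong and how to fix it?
Bug: LIMIT must come after ORDER BY

Fix: Swap the clauses: ORDER BY first, then LIMIT

Corrected query:
SELECT * FROM sensors ORDER BY reading DESC LIMIT 4

Result:
id | location | kind  | reading | battery
---+----------+-------+---------+--------
5  | Lab-A    | light | 89.1    | 55     
6  | Lobby    | sound | 51.8    | 92     
1  | Lab-A    | sound | 46.5    | 54     
3  | Lobby    | temp  | 22.9    | 59     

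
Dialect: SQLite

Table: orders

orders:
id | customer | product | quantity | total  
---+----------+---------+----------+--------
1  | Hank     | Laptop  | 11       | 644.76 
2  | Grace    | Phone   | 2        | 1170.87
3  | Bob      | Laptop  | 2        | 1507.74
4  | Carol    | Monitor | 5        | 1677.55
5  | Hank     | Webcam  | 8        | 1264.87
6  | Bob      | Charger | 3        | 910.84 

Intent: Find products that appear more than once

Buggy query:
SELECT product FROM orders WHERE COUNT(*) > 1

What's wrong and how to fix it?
Bug: WHERE can't reference COUNT(*); aggregates are computed after WHERE

Fix: GROUP BY product, then filter groups with HAVING COUNT(*) > 1

Corrected query:
SELECT product FROM orders GROUP BY product HAVING COUNT(*) > 1

Result:
product
-------
Laptop 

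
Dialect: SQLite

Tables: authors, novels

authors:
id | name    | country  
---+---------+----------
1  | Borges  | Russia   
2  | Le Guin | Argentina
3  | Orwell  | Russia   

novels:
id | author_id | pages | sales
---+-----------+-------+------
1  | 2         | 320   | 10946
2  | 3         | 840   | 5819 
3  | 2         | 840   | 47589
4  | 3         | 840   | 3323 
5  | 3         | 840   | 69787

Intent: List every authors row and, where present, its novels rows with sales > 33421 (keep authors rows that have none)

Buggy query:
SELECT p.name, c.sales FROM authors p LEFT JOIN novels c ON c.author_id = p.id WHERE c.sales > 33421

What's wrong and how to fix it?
Bug: A WHERE condition on the right-hand table after LEFT JOIN drops unmatched parents

Fix: Put 'c.sales > 33421' in the JOIN's ON clause instead of WHERE

Corrected query:
SELECT p.name, c.sales FROM authors p LEFT JOIN novels c ON c.author_id = p.id AND c.sales > 33421

Result:
name    | sales
--------+------
Borges  | NULL 
Le Guin | 47589
Orwell  | 69787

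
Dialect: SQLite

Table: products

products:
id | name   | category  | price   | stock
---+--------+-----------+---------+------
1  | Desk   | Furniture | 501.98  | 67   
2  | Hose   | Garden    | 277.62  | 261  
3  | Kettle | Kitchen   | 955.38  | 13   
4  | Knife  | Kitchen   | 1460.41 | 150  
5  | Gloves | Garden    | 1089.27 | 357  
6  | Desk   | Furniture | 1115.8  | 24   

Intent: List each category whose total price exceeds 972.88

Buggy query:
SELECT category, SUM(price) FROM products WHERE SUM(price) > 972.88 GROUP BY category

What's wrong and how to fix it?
Bug: SUM(price) is an aggregate, but WHERE filters rows before aggregation

Fix: Use HAVING (which filters groups after aggregation) instead of WHERE

Corrected query:
SELECT category, SUM(price) FROM products GROUP BY category HAVING SUM(price) > 972.88

Result:
category  | SUM(price)
----------+-----------
Furniture | 1617.78   
Garden    | 1366.89   
Kitchen   | 2415.79   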